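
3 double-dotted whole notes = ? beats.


Reasoning:
Base whole note = 4 beats
Dot 1 adds half the previous value: +2
Dot 2 adds half the previous value: +1
One double-dotted whole = 4 + 2 + 1 = 7
3 of them = 3 × 7 = 21
= 21 beats


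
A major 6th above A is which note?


Solution.
A 6th spans 6 letter names, so from A we land on F
A major 6th = 9 semitones above A
Spell F at that pitch: F#
= F#


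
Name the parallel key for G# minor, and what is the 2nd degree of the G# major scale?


Reasoning:
Parallel keys share the same tonic but differ in mode
G# minor → parallel is G# major
G# major scale: G# A# B# C# D# E# F##
= G# major; 2nd degree = A#


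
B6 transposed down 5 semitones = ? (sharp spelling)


B6: chromatic position 11 in octave 6 → absolute = 6×12 + 11 = 83
Transpose down 5: 83 - 5 = 78
78 = 6×12 + 6 → F# in octave 6
Result = F#6


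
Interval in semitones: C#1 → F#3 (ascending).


Working:
Absolute semitone position = octave×12 + chromatic position
C#1: 1×12 + 1 = 13
F#3: 3×12 + 6 = 42
Difference = 42 - 13 = 29
= 29 semitones


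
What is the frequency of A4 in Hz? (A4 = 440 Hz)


Reasoning:
f = 440 × 2^(n/12) where n = semitones from A4
A4: 0 semitones from A4
f = 440 × 2^(0/12)
f = 440.00 Hz


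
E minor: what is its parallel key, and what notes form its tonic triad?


Working:
Parallel keys share the same tonic but differ in mode
E minor → parallel is E major
Tonic triad of E major = E G# B
= E major; triad = E G# B


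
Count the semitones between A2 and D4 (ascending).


Absolute semitone position = octave×12 + chromatic position
A2: 2×12 + 9 = 33
D4: 4×12 + 2 = 50
Difference = 50 - 33 = 17
= 17 semitones


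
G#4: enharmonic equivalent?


Working:
Enharmonic notes sound the same pitch but are spelled with different letter names
G# and Ab name the same pitch class
= Ab4


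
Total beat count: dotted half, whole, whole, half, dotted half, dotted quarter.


Let's work it out.
Beat values:
  dotted half = 3 beats
  whole = 4 beats
  whole = 4 beats
  half = 2 beats
  dotted half = 3 beats
  dotted quarter = 1.5 beats
Sum = 3 + 4 + 4 + 2 + 3 + 1.5
= 17.5 beats


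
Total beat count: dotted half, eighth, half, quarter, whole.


Beat values:
  dotted half = 3 beats
  eighth = 0.5 beats
  half = 2 beats
  quarter = 1 beat
  whole = 4 beats
Sum = 3 + 0.5 + 2 + 1 + 4
= 10.5 beats


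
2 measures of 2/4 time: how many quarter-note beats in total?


Solution.
Time signature 2/4: the bottom number 4 means the quarter note gets one count
The top number 2 means 2 quarter-note beats per measure
Total = 2 × 2 measures
= 4 quarter-note beats


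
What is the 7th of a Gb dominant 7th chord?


Reasoning:
Dominant 7th chord = root + major 3rd + perfect 5th + minor 7th
Seventh chords stack in thirds, so the letter names are G-B-D-F
Root: Gb
Major 3rd above Gb: Bb
Perfect 5th above Gb: Db
Minor 7th above Gb: Fb
The 7th = Fb


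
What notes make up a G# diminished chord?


Diminished triad = root + minor 3rd (3 semitones) + diminished 5th (6 semitones)
A triad on G# stacks thirds, so the chord tones use letter names G-B-D
Root: G#
Minor 3rd above G#: B
Diminished 5th above G#: D
Chord = G# B D


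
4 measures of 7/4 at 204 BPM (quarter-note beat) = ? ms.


Working:
Quarter-note beat duration = 60000 / 204 ms
Beats per measure (7/4) = 7
One measure = 7 × 60000 / 204 = 420000 / 204 ms
4 measures = 4 × 420000 / 204 = 1680000 / 204
= 8235.3 ms


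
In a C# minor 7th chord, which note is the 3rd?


Let's work it out.
Minor 7th chord = root + minor 3rd + perfect 5th + minor 7th
Seventh chords stack in thirds, so the letter names are C-E-G-B
Root: C#
Minor 3rd above C#: E
Perfect 5th above C#: G#
Minor 7th above C#: B
The 3rd = E


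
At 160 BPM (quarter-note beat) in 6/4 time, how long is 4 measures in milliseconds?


Quarter-note beat duration = 60000 / 160 ms
Beats per measure (6/4) = 6
One measure = 6 × 60000 / 160 = 360000 / 160 ms
4 measures = 4 × 360000 / 160 = 1440000 / 160
= 9000.0 ms


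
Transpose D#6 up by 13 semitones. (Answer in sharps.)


Solution.
D#6: chromatic position 3 in octave 6 → absolute = 6×12 + 3 = 75
Transpose up 13: 75 + 13 = 88
88 = 7×12 + 4 → E in octave 7
Result = E7


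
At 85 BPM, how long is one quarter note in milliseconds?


Step by step:
One quarter-note beat = 60000 / BPM = 60000 / 85 ms
Duration = 60000 / 85
= 705.9 ms


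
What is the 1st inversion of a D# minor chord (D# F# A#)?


Working:
Root position: D# F# A#
1st inversion: move root up an octave
Bass note: F#
Notes (bottom to top) = F# A# D#


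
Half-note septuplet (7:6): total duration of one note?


Reasoning:
Septuplet: 7 notes occupy the space of 6 half notes
Space = 6 × 2 = 12 beats
Each septuplet note = 12 / 7 = 12/7 beats
= 12/7 beats


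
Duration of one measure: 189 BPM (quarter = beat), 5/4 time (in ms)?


Quarter-note beat duration = 60000 / 189 ms
Beats per measure (5/4) = 5
One measure = 5 × 60000 / 189 = 300000 / 189 ms
= 1587.3 ms


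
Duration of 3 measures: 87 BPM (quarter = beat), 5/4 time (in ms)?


Quarter-note beat duration = 60000 / 87 ms
Beats per measure (5/4) = 5
One measure = 5 × 60000 / 87 = 300000 / 87 ms
3 measures = 3 × 300000 / 87 = 900000 / 87
= 10344.8 ms


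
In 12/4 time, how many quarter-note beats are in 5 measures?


Let's work it out.
Time signature 12/4: the bottom number 4 means the quarter note gets one count
The top number 12 means 12 quarter-note beats per measure
Total = 12 × 5 measures
= 60 quarter-note beats


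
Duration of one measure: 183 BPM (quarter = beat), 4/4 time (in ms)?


Step by step:
Quarter-note beat duration = 60000 / 183 ms
Beats per measure (4/4) = 4
One measure = 4 × 60000 / 183 = 240000 / 183 ms
= 1311.5 ms


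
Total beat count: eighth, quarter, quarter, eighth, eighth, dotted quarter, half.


Working:
Beat values:
  eighth = 0.5 beats
  quarter = 1 beat
  quarter = 1 beat
  eighth = 0.5 beats
  eighth = 0.5 beats
  dotted quarter = 1.5 beats
  half = 2 beats
Sum = 0.5 + 1 + 1 + 0.5 + 0.5 + 1.5 + 2
= 7 beats


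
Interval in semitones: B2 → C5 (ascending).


Absolute semitone position = octave×12 + chromatic position
B2: 2×12 + 11 = 35
C5: 5×12 + 0 = 60
Difference = 60 - 35 = 25
= 25 semitones


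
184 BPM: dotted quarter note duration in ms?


Reasoning:
One quarter-note beat = 60000 / BPM = 60000 / 184 ms
Dotted quarter note = 3/2 × quarter note
Duration = 3/2 × 60000 / 184 = 90000 / 184
= 489.1 ms


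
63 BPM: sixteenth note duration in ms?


Solution.
One quarter-note beat = 60000 / BPM = 60000 / 63 ms
Sixteenth note = 1/4 × quarter note
Duration = 1/4 × 60000 / 63 = 15000 / 63
= 238.1 ms


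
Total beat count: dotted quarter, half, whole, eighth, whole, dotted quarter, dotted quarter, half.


Let's work it out.
Beat values:
  dotted quarter = 1.5 beats
  half = 2 beats
  whole = 4 beats
  eighth = 0.5 beats
  whole = 4 beats
  dotted quarter = 1.5 beats
  dotted quarter = 1.5 beats
  half = 2 beats
Sum = 1.5 + 2 + 4 + 0.5 + 4 + 1.5 + 1.5 + 2
= 17 beats


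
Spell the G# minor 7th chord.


Working:
Minor 7th chord = root + minor 3rd + perfect 5th + minor 7th
Seventh chords stack in thirds, so the letter names are G-B-D-F
Root: G#
Minor 3rd above G#: B
Perfect 5th above G#: D#
Minor 7th above G#: F#
Chord = G# B D# F#


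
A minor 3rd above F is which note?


Reasoning:
A 3rd spans 3 letter names, so from F we land on A
A minor 3rd = 3 semitones above F
Spell A at that pitch: Ab
= Ab


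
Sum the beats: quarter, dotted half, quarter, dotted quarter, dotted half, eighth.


Reasoning:
Beat values:
  quarter = 1 beat
  dotted half = 3 beats
  quarter = 1 beat
  dotted quarter = 1.5 beats
  dotted half = 3 beats
  eighth = 0.5 beats
Sum = 1 + 3 + 1 + 1.5 + 3 + 0.5
= 10 beats


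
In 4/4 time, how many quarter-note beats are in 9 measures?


Reasoning:
Time signature 4/4: the bottom number 4 means the quarter note gets one count
The top number 4 means 4 quarter-note beats per measure
Total = 4 × 9 measures
= 36 quarter-note beats


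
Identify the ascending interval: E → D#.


Working:
Letter names: E → D spans 7 letter names → a 7th
Semitones: E → D# = 11 half-steps
A 7th of 11 semitones is a major 7th
= major 7th


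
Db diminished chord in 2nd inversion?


Solution.
Root position: Db Fb Abb
2nd inversion: move root and 3rd up an octave
Bass note: Abb
Notes (bottom to top) = Abb Db Fb


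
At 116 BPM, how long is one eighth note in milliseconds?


Reasoning:
One quarter-note beat = 60000 / BPM = 60000 / 116 ms
Eighth note = 1/2 × quarter note
Duration = 1/2 × 60000 / 116 = 30000 / 116
= 258.6 ms


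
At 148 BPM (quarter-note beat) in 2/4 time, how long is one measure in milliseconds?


Reasoning:
Quarter-note beat duration = 60000 / 148 ms
Beats per measure (2/4) = 2
One measure = 2 × 60000 / 148 = 120000 / 148 ms
= 810.8 ms


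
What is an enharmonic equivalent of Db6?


Solution.
Enharmonic notes sound the same pitch but are spelled with different letter names
Db and C# name the same pitch class
= C#6


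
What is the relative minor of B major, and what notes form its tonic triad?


Let's work it out.
The relative minor shares the major's key signature and starts on its 6th degree
6th degree = a major 6th above the tonic; a major 6th above B is G#
→ relative minor of B major is G# minor
Tonic triad of G# minor = root + minor 3rd + perfect 5th = G# B D#
= G# minor; triad = G# B D#


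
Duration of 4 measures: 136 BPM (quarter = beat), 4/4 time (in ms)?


Quarter-note beat duration = 60000 / 136 ms
Beats per measure (4/4) = 4
One measure = 4 × 60000 / 136 = 240000 / 136 ms
4 measures = 4 × 240000 / 136 = 960000 / 136
= 7058.8 ms


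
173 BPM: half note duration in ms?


One quarter-note beat = 60000 / BPM = 60000 / 173 ms
Half note = 2 × quarter note
Duration = 2 × 60000 / 173 = 120000 / 173
= 693.6 ms


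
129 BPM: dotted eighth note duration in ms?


Solution.
One quarter-note beat = 60000 / BPM = 60000 / 129 ms
Dotted eighth note = 3/4 × quarter note
Duration = 3/4 × 60000 / 129 = 45000 / 129
= 348.8 ms


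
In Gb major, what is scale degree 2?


Let's work it out.
Major scale pattern: W-W-H-W-W-W-H (2-2-1-2-2-2-1 semitones)
Starting from Gb:
  Gb + 2 semitones → Ab
  Ab + 2 semitones → Bb
  Bb + 1 semitone → Cb
  Cb + 2 semitones → Db
  Db + 2 semitones → Eb
  Eb + 2 semitones → F
  F + 1 semitone → Gb
Scale: Gb Ab Bb Cb Db Eb F
Degree 2 = Ab


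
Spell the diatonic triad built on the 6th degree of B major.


Working:
B major scale: B C# D# E F# G# A#
Diatonic triad on degree 6 stacks scale notes 6, 1, 3: G# B D#
G#→B = 3 semitones; G#→D# = 7 semitones → minor triad
= G# B D# (minor)


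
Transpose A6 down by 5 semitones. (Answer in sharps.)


Solution.
A6: chromatic position 9 in octave 6 → absolute = 6×12 + 9 = 81
Transpose down 5: 81 - 5 = 76
76 = 6×12 + 4 → E in octave 6
Result = E6


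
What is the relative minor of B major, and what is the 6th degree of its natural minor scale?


Working:
The relative minor shares the major's key signature and starts on its 6th degree
6th degree = a major 6th above the tonic; a major 6th above B is G#
→ relative minor of B major is G# minor
G# natural minor scale: G# A# B C# D# E F#
= G# minor; 6th degree = E


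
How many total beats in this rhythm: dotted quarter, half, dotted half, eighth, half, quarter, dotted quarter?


Step by step:
Beat values:
  dotted quarter = 1.5 beats
  half = 2 beats
  dotted half = 3 beats
  eighth = 0.5 beats
  half = 2 beats
  quarter = 1 beat
  dotted quarter = 1.5 beats
Sum = 1.5 + 2 + 3 + 0.5 + 2 + 1 + 1.5
= 11.5 beats


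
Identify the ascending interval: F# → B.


Step by step:
Letter names: F → B spans 4 letter names → a 4th
Semitones: F# → B = 5 half-steps
A 4th of 5 semitones is a perfect 4th
= perfect 4th


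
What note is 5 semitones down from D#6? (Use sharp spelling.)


D#6: chromatic position 3 in octave 6 → absolute = 6×12 + 3 = 75
Transpose down 5: 75 - 5 = 70
70 = 5×12 + 10 → A# in octave 5
Result = A#5


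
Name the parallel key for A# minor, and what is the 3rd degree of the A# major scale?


Step by step:
Parallel keys share the same tonic but differ in mode
A# minor → parallel is A# major
A# major scale: A# B# C## D# E# F## G##
= A# major; 3rd degree = C##


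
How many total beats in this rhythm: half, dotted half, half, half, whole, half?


Let's work it out.
Beat values:
  half = 2 beats
  dotted half = 3 beats
  half = 2 beats
  half = 2 beats
  whole = 4 beats
  half = 2 beats
Sum = 2 + 3 + 2 + 2 + 4 + 2
= 15 beats


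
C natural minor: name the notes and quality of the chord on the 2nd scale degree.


C natural minor scale: C D Eb F G Ab Bb
Diatonic triad on degree 2 stacks scale notes 2, 4, 6: D F Ab
D→F = 3 semitones; D→Ab = 6 semitones → diminished triad
= D F Ab (diminished)


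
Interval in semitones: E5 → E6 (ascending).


Reasoning:
Absolute semitone position = octave×12 + chromatic position
E5: 5×12 + 4 = 64
E6: 6×12 + 4 = 76
Difference = 76 - 64 = 12
= 12 semitones


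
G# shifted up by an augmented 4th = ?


Let's work it out.
augmented 4th: 4 letter names, 6 semitones
Letter: G + 3 → C
Pitch: G# + 6 semitones, spelled as a C → C##
= C##


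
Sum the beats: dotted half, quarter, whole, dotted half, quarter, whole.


Beat values:
  dotted half = 3 beats
  quarter = 1 beat
  whole = 4 beats
  dotted half = 3 beats
  quarter = 1 beat
  whole = 4 beats
Sum = 3 + 1 + 4 + 3 + 1 + 4
= 16 beats


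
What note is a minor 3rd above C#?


Reasoning:
A 3rd spans 3 letter names, so from C we land on E
A minor 3rd = 3 semitones above C#
Spell E at that pitch: E
= E


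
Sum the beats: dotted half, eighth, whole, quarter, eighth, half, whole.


Step by step:
Beat values:
  dotted half = 3 beats
  eighth = 0.5 beats
  whole = 4 beats
  quarter = 1 beat
  eighth = 0.5 beats
  half = 2 beats
  whole = 4 beats
Sum = 3 + 0.5 + 4 + 1 + 0.5 + 2 + 4
= 15 beats


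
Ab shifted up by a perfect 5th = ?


Reasoning:
perfect 5th: 5 letter names, 7 semitones
Letter: A + 4 → E
Pitch: Ab + 7 semitones, spelled as an E → Eb
= Eb


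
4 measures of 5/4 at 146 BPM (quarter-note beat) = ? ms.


Working:
Quarter-note beat duration = 60000 / 146 ms
Beats per measure (5/4) = 5
One measure = 5 × 60000 / 146 = 300000 / 146 ms
4 measures = 4 × 300000 / 146 = 1200000 / 146
= 8219.2 ms


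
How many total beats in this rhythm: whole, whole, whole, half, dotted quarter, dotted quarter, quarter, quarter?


Beat values:
  whole = 4 beats
  whole = 4 beats
  whole = 4 beats
  half = 2 beats
  dotted quarter = 1.5 beats
  dotted quarter = 1.5 beats
  quarter = 1 beat
  quarter = 1 beat
Sum = 4 + 4 + 4 + 2 + 1.5 + 1.5 + 1 + 1
= 19 beats


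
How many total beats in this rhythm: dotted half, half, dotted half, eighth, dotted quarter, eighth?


Reasoning:
Beat values:
  dotted half = 3 beats
  half = 2 beats
  dotted half = 3 beats
  eighth = 0.5 beats
  dotted quarter = 1.5 beats
  eighth = 0.5 beats
Sum = 3 + 2 + 3 + 0.5 + 1.5 + 0.5
= 10.5 beats


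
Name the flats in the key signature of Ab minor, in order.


Flat minor keys: A(0), D(1), G(2), C(3), F(4), Bb(5), Eb(6), Ab(7)
Ab minor has 7 flats
Order of flats: Bb Eb Ab Db Gb Cb Fb → first 7: Bb, Eb, Ab, Db, Gb, Cb, Fb
= Bb, Eb, Ab, Db, Gb, Cb, Fb


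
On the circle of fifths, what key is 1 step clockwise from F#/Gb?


Each clockwise step on the circle of fifths moves up a perfect 5th
From F#/Gb: F#/Gb → Db
= Db


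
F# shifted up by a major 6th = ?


Reasoning:
major 6th: 6 letter names, 9 semitones
Letter: F + 5 → D
Pitch: F# + 9 semitones, spelled as a D → D#
= D#


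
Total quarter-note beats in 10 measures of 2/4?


Let's work it out.
Time signature 2/4: the bottom number 4 means the quarter note gets one count
The top number 2 means 2 quarter-note beats per measure
Total = 2 × 10 measures
= 20 quarter-note beats


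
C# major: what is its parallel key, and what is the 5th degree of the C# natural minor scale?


Parallel keys share the same tonic but differ in mode
C# major → parallel is C# minor
C# natural minor scale: C# D# E F# G# A B
= C# minor; 5th degree = G#


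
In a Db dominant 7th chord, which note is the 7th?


Working:
Dominant 7th chord = root + major 3rd + perfect 5th + minor 7th
Seventh chords stack in thirds, so the letter names are D-F-A-C
Root: Db
Major 3rd above Db: F
Perfect 5th above Db: Ab
Minor 7th above Db: Cb
The 7th = Cb


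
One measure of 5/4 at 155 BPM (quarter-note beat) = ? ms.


Quarter-note beat duration = 60000 / 155 ms
Beats per measure (5/4) = 5
One measure = 5 × 60000 / 155 = 300000 / 155 ms
= 1935.5 ms


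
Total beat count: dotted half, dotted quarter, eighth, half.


Beat values:
  dotted half = 3 beats
  dotted quarter = 1.5 beats
  eighth = 0.5 beats
  half = 2 beats
Sum = 3 + 1.5 + 0.5 + 2
= 7 beats


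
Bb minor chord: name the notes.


Let's work it out.
Minor triad = root + minor 3rd (3 semitones) + perfect 5th (7 semitones)
A triad on Bb stacks thirds, so the chord tones use letter names B-D-F
Root: Bb
Minor 3rd above Bb: Db
Perfect 5th above Bb: F
Chord = Bb Db F


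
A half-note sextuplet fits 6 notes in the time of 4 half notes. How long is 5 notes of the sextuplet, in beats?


Sextuplet: 6 notes occupy the space of 4 half notes
Space = 4 × 2 = 8 beats
Each sextuplet note = 8 / 6 = 4/3 beats
5 notes = 5 × 4/3 = 20/3
= 20/3 beats


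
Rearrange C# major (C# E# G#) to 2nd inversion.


Let's work it out.
Root position: C# E# G#
2nd inversion: move root and 3rd up an octave
Bass note: G#
Notes (bottom to top) = G# C# E#


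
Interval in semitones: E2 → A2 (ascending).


Reasoning:
Absolute semitone position = octave×12 + chromatic position
E2: 2×12 + 4 = 28
A2: 2×12 + 9 = 33
Difference = 33 - 28 = 5
= 5 semitones


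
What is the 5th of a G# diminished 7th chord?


Diminished 7th chord = root + minor 3rd + diminished 5th + diminished 7th
Seventh chords stack in thirds, so the letter names are G-B-D-F
Root: G#
Minor 3rd above G#: B
Diminished 5th above G#: D
Diminished 7th above G#: F
The 5th = D


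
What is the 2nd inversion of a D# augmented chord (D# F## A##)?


Root position: D# F## A##
2nd inversion: move root and 3rd up an octave
Bass note: A##
Notes (bottom to top) = A## D# F##


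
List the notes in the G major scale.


Let's work it out.
Major scale pattern: W-W-H-W-W-W-H (2-2-1-2-2-2-1 semitones)
Starting from G:
  G + 2 semitones → A
  A + 2 semitones → B
  B + 1 semitone → C
  C + 2 semitones → D
  D + 2 semitones → E
  E + 2 semitones → F#
  F# + 1 semitone → G
Scale = G A B C D E F#


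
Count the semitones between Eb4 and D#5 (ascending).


Absolute semitone position = octave×12 + chromatic position
Eb4: 4×12 + 3 = 51
D#5: 5×12 + 3 = 63
Difference = 63 - 51 = 12
= 12 semitones


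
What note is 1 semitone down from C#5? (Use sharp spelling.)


Working:
C#5: chromatic position 1 in octave 5 → absolute = 5×12 + 1 = 61
Transpose down 1: 61 - 1 = 60
60 = 5×12 + 0 → C in octave 5
Result = C5


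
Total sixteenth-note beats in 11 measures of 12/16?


Reasoning:
Time signature 12/16: the bottom number 16 means the sixteenth note gets one count
The top number 12 means 12 sixteenth-note beats per measure
Total = 12 × 11 measures
= 132 sixteenth-note beats


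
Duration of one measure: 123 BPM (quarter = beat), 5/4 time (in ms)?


Reasoning:
Quarter-note beat duration = 60000 / 123 ms
Beats per measure (5/4) = 5
One measure = 5 × 60000 / 123 = 300000 / 123 ms
= 2439.0 ms


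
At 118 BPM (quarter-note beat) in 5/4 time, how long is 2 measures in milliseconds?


Quarter-note beat duration = 60000 / 118 ms
Beats per measure (5/4) = 5
One measure = 5 × 60000 / 118 = 300000 / 118 ms
2 measures = 2 × 300000 / 118 = 600000 / 118
= 5084.7 ms


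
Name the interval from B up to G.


Solution.
Letter names: B → G spans 6 letter names → a 6th
Semitones: B → G = 8 half-steps
A 6th of 8 semitones is a minor 6th
= minor 6th


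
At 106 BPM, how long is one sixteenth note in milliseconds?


Solution.
One quarter-note beat = 60000 / BPM = 60000 / 106 ms
Sixteenth note = 1/4 × quarter note
Duration = 1/4 × 60000 / 106 = 15000 / 106
= 141.5 ms


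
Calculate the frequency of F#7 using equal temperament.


f = 440 × 2^(n/12) where n = semitones from A4
F#7: 33 semitones from A4
f = 440 × 2^(33/12)
f = 2959.96 Hz


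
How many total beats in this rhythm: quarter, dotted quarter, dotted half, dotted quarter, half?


Beat values:
  quarter = 1 beat
  dotted quarter = 1.5 beats
  dotted half = 3 beats
  dotted quarter = 1.5 beats
  half = 2 beats
Sum = 1 + 1.5 + 3 + 1.5 + 2
= 9 beats


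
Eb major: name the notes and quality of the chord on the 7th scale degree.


Let's work it out.
Eb major scale: Eb F G Ab Bb C D
Diatonic triad on degree 7 stacks scale notes 7, 2, 4: D F Ab
D→F = 3 semitones; D→Ab = 6 semitones → diminished triad
= D F Ab (diminished)


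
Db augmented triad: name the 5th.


Step by step:
Augmented triad = root + major 3rd (4 semitones) + augmented 5th (8 semitones)
A triad on Db stacks thirds, so the chord tones use letter names D-F-A
Root: Db
Major 3rd above Db: F
Augmented 5th above Db: A
The 5th = A


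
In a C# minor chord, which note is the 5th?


Reasoning:
Minor triad = root + minor 3rd (3 semitones) + perfect 5th (7 semitones)
A triad on C# stacks thirds, so the chord tones use letter names C-E-G
Root: C#
Minor 3rd above C#: E
Perfect 5th above C#: G#
The 5th = G#


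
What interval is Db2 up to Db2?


Step by step:
Letter names: D → D spans 1 letter name → a unison
Semitones: Db2 → Db2 = 0 half-steps
A unison of 0 semitones is a perfect unison
= perfect unison


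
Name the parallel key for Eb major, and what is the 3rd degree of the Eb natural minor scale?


Parallel keys share the same tonic but differ in mode
Eb major → parallel is Eb minor
Eb natural minor scale: Eb F Gb Ab Bb Cb Db
= Eb minor; 3rd degree = Gb


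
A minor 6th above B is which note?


Step by step:
A 6th spans 6 letter names, so from B we land on G
A minor 6th = 8 semitones above B
Spell G at that pitch: G
= G


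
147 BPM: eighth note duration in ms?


Step by step:
One quarter-note beat = 60000 / BPM = 60000 / 147 ms
Eighth note = 1/2 × quarter note
Duration = 1/2 × 60000 / 147 = 30000 / 147
= 204.1 ms


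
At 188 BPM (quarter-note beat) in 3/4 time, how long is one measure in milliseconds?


Quarter-note beat duration = 60000 / 188 ms
Beats per measure (3/4) = 3
One measure = 3 × 60000 / 188 = 180000 / 188 ms
= 957.4 ms


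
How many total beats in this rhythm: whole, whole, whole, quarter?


Step by step:
Beat values:
  whole = 4 beats
  whole = 4 beats
  whole = 4 beats
  quarter = 1 beat
Sum = 4 + 4 + 4 + 1
= 13 beats


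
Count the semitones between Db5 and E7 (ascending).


Working:
Absolute semitone position = octave×12 + chromatic position
Db5: 5×12 + 1 = 61
E7: 7×12 + 4 = 88
Difference = 88 - 61 = 27
= 27 semitones


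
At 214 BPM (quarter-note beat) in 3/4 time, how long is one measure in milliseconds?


Quarter-note beat duration = 60000 / 214 ms
Beats per measure (3/4) = 3
One measure = 3 × 60000 / 214 = 180000 / 214 ms
= 841.1 ms


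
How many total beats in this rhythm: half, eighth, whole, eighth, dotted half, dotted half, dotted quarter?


Beat values:
  half = 2 beats
  eighth = 0.5 beats
  whole = 4 beats
  eighth = 0.5 beats
  dotted half = 3 beats
  dotted half = 3 beats
  dotted quarter = 1.5 beats
Sum = 2 + 0.5 + 4 + 0.5 + 3 + 3 + 1.5
= 14.5 beats


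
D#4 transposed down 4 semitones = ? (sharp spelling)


D#4: chromatic position 3 in octave 4 → absolute = 4×12 + 3 = 51
Transpose down 4: 51 - 4 = 47
47 = 3×12 + 11 → B in octave 3
Result = B3


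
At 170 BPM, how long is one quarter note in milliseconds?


One quarter-note beat = 60000 / BPM = 60000 / 170 ms
Duration = 60000 / 170
= 352.9 ms


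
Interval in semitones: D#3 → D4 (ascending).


Absolute semitone position = octave×12 + chromatic position
D#3: 3×12 + 3 = 39
D4: 4×12 + 2 = 50
Difference = 50 - 39 = 11
= 11 semitones


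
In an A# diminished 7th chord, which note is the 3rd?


Reasoning:
Diminished 7th chord = root + minor 3rd + diminished 5th + diminished 7th
Seventh chords stack in thirds, so the letter names are A-C-E-G
Root: A#
Minor 3rd above A#: C#
Diminished 5th above A#: E
Diminished 7th above A#: G
The 3rd = C#


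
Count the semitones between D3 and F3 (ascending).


Let's work it out.
Absolute semitone position = octave×12 + chromatic position
D3: 3×12 + 2 = 38
F3: 3×12 + 5 = 41
Difference = 41 - 38 = 3
= 3 semitones


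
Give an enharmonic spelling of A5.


Solution.
Enharmonic notes sound the same pitch but are spelled with different letter names
A and G## name the same pitch class
= G##5


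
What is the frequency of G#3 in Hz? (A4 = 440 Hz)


Let's work it out.
f = 440 × 2^(n/12) where n = semitones from A4
G#3: -13 semitones from A4
f = 440 × 2^(-13/12)
f = 207.65 Hz


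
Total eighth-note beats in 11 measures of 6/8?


Reasoning:
Time signature 6/8: the bottom number 8 means the eighth note gets one count
The top number 6 means 6 eighth-note beats per measure
Total = 6 × 11 measures
= 66 eighth-note beats


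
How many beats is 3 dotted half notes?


Reasoning:
Base half note = 2 beats
Dot 1 adds half the previous value: +1
One dotted half = 2 + 1 = 3
3 of them = 3 × 3 = 9
= 9 beats


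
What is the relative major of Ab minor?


Solution.
The relative major shares the key signature and is a minor 3rd above the minor tonic
A minor 3rd above Ab is Cb
→ relative major of Ab minor is Cb major
= Cb major


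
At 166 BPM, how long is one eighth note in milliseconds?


Solution.
One quarter-note beat = 60000 / BPM = 60000 / 166 ms
Eighth note = 1/2 × quarter note
Duration = 1/2 × 60000 / 166 = 30000 / 166
= 180.7 ms


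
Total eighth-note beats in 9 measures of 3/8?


Let's work it out.
Time signature 3/8: the bottom number 8 means the eighth note gets one count
The top number 3 means 3 eighth-note beats per measure
Total = 3 × 9 measures
= 27 eighth-note beats


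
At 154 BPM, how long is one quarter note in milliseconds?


Step by step:
One quarter-note beat = 60000 / BPM = 60000 / 154 ms
Duration = 60000 / 154
= 389.6 ms


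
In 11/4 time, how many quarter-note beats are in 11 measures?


Reasoning:
Time signature 11/4: the bottom number 4 means the quarter note gets one count
The top number 11 means 11 quarter-note beats per measure
Total = 11 × 11 measures
= 121 quarter-note beats


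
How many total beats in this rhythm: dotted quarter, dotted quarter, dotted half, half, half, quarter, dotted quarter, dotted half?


Solution.
Beat values:
  dotted quarter = 1.5 beats
  dotted quarter = 1.5 beats
  dotted half = 3 beats
  half = 2 beats
  half = 2 beats
  quarter = 1 beat
  dotted quarter = 1.5 beats
  dotted half = 3 beats
Sum = 1.5 + 1.5 + 3 + 2 + 2 + 1 + 1.5 + 3
= 15.5 beats


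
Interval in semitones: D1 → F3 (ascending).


Reasoning:
Absolute semitone position = octave×12 + chromatic position
D1: 1×12 + 2 = 14
F3: 3×12 + 5 = 41
Difference = 41 - 14 = 27
= 27 semitones


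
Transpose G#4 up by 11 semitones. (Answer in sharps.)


Step by step:
G#4: chromatic position 8 in octave 4 → absolute = 4×12 + 8 = 56
Transpose up 11: 56 + 11 = 67
67 = 5×12 + 7 → G in octave 5
Result = G5


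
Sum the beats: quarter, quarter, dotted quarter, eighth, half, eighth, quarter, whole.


Working:
Beat values:
  quarter = 1 beat
  quarter = 1 beat
  dotted quarter = 1.5 beats
  eighth = 0.5 beats
  half = 2 beats
  eighth = 0.5 beats
  quarter = 1 beat
  whole = 4 beats
Sum = 1 + 1 + 1.5 + 0.5 + 2 + 0.5 + 1 + 4
= 11.5 beats


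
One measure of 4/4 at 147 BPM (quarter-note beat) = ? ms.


Quarter-note beat duration = 60000 / 147 ms
Beats per measure (4/4) = 4
One measure = 4 × 60000 / 147 = 240000 / 147 ms
= 1632.7 ms


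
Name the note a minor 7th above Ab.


Step by step:
A 7th spans 7 letter names, so from A we land on G
A minor 7th = 10 semitones above Ab
Spell G at that pitch: Gb
= Gb


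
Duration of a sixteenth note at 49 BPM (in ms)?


Reasoning:
One quarter-note beat = 60000 / BPM = 60000 / 49 ms
Sixteenth note = 1/4 × quarter note
Duration = 1/4 × 60000 / 49 = 15000 / 49
= 306.1 ms


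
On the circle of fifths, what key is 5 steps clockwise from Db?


Solution.
Each clockwise step on the circle of fifths moves up a perfect 5th
From Db: Db → Ab → Eb → Bb → F → C
= C


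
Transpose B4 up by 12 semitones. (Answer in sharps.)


Let's work it out.
B4: chromatic position 11 in octave 4 → absolute = 4×12 + 11 = 59
Transpose up 12: 59 + 12 = 71
71 = 5×12 + 11 → B in octave 5
Result = B5


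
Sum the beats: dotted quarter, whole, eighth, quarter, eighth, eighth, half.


Let's work it out.
Beat values:
  dotted quarter = 1.5 beats
  whole = 4 beats
  eighth = 0.5 beats
  quarter = 1 beat
  eighth = 0.5 beats
  eighth = 0.5 beats
  half = 2 beats
Sum = 1.5 + 4 + 0.5 + 1 + 0.5 + 0.5 + 2
= 10 beats


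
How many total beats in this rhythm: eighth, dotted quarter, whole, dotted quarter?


Let's work it out.
Beat values:
  eighth = 0.5 beats
  dotted quarter = 1.5 beats
  whole = 4 beats
  dotted quarter = 1.5 beats
Sum = 0.5 + 1.5 + 4 + 1.5
= 7.5 beats


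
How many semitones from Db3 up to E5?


Step by step:
Absolute semitone position = octave×12 + chromatic position
Db3: 3×12 + 1 = 37
E5: 5×12 + 4 = 64
Difference = 64 - 37 = 27
= 27 semitones


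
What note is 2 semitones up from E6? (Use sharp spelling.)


E6: chromatic position 4 in octave 6 → absolute = 6×12 + 4 = 76
Transpose up 2: 76 + 2 = 78
78 = 6×12 + 6 → F# in octave 6
Result = F#6


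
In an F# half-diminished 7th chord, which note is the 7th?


Half-diminished 7th chord = root + minor 3rd + diminished 5th + minor 7th
Seventh chords stack in thirds, so the letter names are F-A-C-E
Root: F#
Minor 3rd above F#: A
Diminished 5th above F#: C
Minor 7th above F#: E
The 7th = E


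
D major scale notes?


Solution.
Major scale pattern: W-W-H-W-W-W-H (2-2-1-2-2-2-1 semitones)
Starting from D:
  D + 2 semitones → E
  E + 2 semitones → F#
  F# + 1 semitone → G
  G + 2 semitones → A
  A + 2 semitones → B
  B + 2 semitones → C#
  C# + 1 semitone → D
Scale = D E F# G A B C#


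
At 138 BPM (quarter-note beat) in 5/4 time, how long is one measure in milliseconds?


Let's work it out.
Quarter-note beat duration = 60000 / 138 ms
Beats per measure (5/4) = 5
One measure = 5 × 60000 / 138 = 300000 / 138 ms
= 2173.9 ms


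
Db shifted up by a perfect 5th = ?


Solution.
perfect 5th: 5 letter names, 7 semitones
Letter: D + 4 → A
Pitch: Db + 7 semitones, spelled as an A → Ab
= Ab


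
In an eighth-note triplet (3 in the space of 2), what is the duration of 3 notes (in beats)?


Reasoning:
Triplet: 3 notes occupy the space of 2 eighth notes
Space = 2 × 1/2 = 1 beat
Each triplet note = 1 / 3 = 1/3 beats
3 notes = 3 × 1/3 = 1
= 1 beat


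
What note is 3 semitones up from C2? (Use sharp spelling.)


Working:
C2: chromatic position 0 in octave 2 → absolute = 2×12 + 0 = 24
Transpose up 3: 24 + 3 = 27
27 = 2×12 + 3 → D# in octave 2
Result = D#2


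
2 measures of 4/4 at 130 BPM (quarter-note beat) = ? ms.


Let's work it out.
Quarter-note beat duration = 60000 / 130 ms
Beats per measure (4/4) = 4
One measure = 4 × 60000 / 130 = 240000 / 130 ms
2 measures = 2 × 240000 / 130 = 480000 / 130
= 3692.3 ms


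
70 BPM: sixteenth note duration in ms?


Working:
One quarter-note beat = 60000 / BPM = 60000 / 70 ms
Sixteenth note = 1/4 × quarter note
Duration = 1/4 × 60000 / 70 = 15000 / 70
= 214.3 ms


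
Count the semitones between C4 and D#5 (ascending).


Absolute semitone position = octave×12 + chromatic position
C4: 4×12 + 0 = 48
D#5: 5×12 + 3 = 63
Difference = 63 - 48 = 15
= 15 semitones


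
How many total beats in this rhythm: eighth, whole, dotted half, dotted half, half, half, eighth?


Beat values:
  eighth = 0.5 beats
  whole = 4 beats
  dotted half = 3 beats
  dotted half = 3 beats
  half = 2 beats
  half = 2 beats
  eighth = 0.5 beats
Sum = 0.5 + 4 + 3 + 3 + 2 + 2 + 0.5
= 15 beats


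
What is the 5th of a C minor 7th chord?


Working:
Minor 7th chord = root + minor 3rd + perfect 5th + minor 7th
Seventh chords stack in thirds, so the letter names are C-E-G-B
Root: C
Minor 3rd above C: Eb
Perfect 5th above C: G
Minor 7th above C: Bb
The 5th = G


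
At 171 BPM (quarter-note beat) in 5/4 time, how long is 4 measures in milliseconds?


Quarter-note beat duration = 60000 / 171 ms
Beats per measure (5/4) = 5
One measure = 5 × 60000 / 171 = 300000 / 171 ms
4 measures = 4 × 300000 / 171 = 1200000 / 171
= 7017.5 ms


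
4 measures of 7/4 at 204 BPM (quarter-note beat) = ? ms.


Quarter-note beat duration = 60000 / 204 ms
Beats per measure (7/4) = 7
One measure = 7 × 60000 / 204 = 420000 / 204 ms
4 measures = 4 × 420000 / 204 = 1680000 / 204
= 8235.3 ms


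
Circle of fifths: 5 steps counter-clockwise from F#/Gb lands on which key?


Step by step:
Each counter-clockwise step moves down a perfect 5th (= up a perfect 4th)
From F#/Gb: F#/Gb → B → E → A → D → G
= G


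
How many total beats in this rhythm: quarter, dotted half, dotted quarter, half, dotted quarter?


Reasoning:
Beat values:
  quarter = 1 beat
  dotted half = 3 beats
  dotted quarter = 1.5 beats
  half = 2 beats
  dotted quarter = 1.5 beats
Sum = 1 + 3 + 1.5 + 2 + 1.5
= 9 beats


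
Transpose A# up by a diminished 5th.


Reasoning:
diminished 5th: 5 letter names, 6 semitones
Letter: A + 4 → E
Pitch: A# + 6 semitones, spelled as an E → E
= E


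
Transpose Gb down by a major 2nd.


Reasoning:
major 2nd: 2 letter names, 2 semitones
Letter: G - 1 → F
Pitch: Gb - 2 semitones, spelled as an F → Fb
= Fb


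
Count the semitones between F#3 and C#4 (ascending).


Solution.
Absolute semitone position = octave×12 + chromatic position
F#3: 3×12 + 6 = 42
C#4: 4×12 + 1 = 49
Difference = 49 - 42 = 7
= 7 semitones


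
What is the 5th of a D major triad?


Solution.
Major triad = root + major 3rd (4 semitones) + perfect 5th (7 semitones)
A triad on D stacks thirds, so the chord tones use letter names D-F-A
Root: D
Major 3rd above D: F#
Perfect 5th above D: A
The 5th = A


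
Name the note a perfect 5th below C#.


Step by step:
A 5th spans 5 letter names, so from C we land on F
A perfect 5th = 7 semitones below C#
Spell F at that pitch: F#
= F#


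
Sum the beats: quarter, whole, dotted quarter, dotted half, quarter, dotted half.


Reasoning:
Beat values:
  quarter = 1 beat
  whole = 4 beats
  dotted quarter = 1.5 beats
  dotted half = 3 beats
  quarter = 1 beat
  dotted half = 3 beats
Sum = 1 + 4 + 1.5 + 3 + 1 + 3
= 13.5 beats


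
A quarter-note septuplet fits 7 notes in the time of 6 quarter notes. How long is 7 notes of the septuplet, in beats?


Septuplet: 7 notes occupy the space of 6 quarter notes
Space = 6 × 1 = 6 beats
Each septuplet note = 6 / 7 = 6/7 beats
7 notes = 7 × 6/7 = 6
= 6 beats


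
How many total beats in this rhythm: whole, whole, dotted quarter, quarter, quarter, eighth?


Step by step:
Beat values:
  whole = 4 beats
  whole = 4 beats
  dotted quarter = 1.5 beats
  quarter = 1 beat
  quarter = 1 beat
  eighth = 0.5 beats
Sum = 4 + 4 + 1.5 + 1 + 1 + 0.5
= 12 beats


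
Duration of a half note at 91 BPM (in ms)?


One quarter-note beat = 60000 / BPM = 60000 / 91 ms
Half note = 2 × quarter note
Duration = 2 × 60000 / 91 = 120000 / 91
= 1318.7 ms


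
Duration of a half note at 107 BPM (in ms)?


One quarter-note beat = 60000 / BPM = 60000 / 107 ms
Half note = 2 × quarter note
Duration = 2 × 60000 / 107 = 120000 / 107
= 1121.5 ms


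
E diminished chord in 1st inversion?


Reasoning:
Root position: E G Bb
1st inversion: move root up an octave
Bass note: G
Notes (bottom to top) = G Bb E


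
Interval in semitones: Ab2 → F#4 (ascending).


Reasoning:
Absolute semitone position = octave×12 + chromatic position
Ab2: 2×12 + 8 = 32
F#4: 4×12 + 6 = 54
Difference = 54 - 32 = 22
= 22 semitones


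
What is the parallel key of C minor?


Parallel keys share the same tonic but differ in mode
C minor → parallel is C major
= C major


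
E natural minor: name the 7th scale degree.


Reasoning:
Natural minor scale pattern: W-H-W-W-H-W-W (2-1-2-2-1-2-2 semitones)
Starting from E:
  E + 2 semitones → F#
  F# + 1 semitone → G
  G + 2 semitones → A
  A + 2 semitones → B
  B + 1 semitone → C
  C + 2 semitones → D
  D + 2 semitones → E
Scale: E F# G A B C D
Degree 7 = D


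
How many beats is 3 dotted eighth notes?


Base eighth note = 1/2 beats
Dot 1 adds half the previous value: +1/4
One dotted eighth = 1/2 + 1/4 = 3/4
3 of them = 3 × 3/4 = 9/4
= 9/4 beats


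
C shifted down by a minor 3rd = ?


Step by step:
minor 3rd: 3 letter names, 3 semitones
Letter: C - 2 → A
Pitch: C - 3 semitones, spelled as an A → A
= A


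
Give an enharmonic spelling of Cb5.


Step by step:
Enharmonic notes sound the same pitch but are spelled with different letter names
Cb and B name the same pitch class
Octave numbers change at C, so Cb5 = B4
= B4


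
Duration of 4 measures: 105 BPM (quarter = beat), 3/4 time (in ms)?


Working:
Quarter-note beat duration = 60000 / 105 ms
Beats per measure (3/4) = 3
One measure = 3 × 60000 / 105 = 180000 / 105 ms
4 measures = 4 × 180000 / 105 = 720000 / 105
= 6857.1 ms


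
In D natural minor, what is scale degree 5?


Step by step:
Natural minor scale pattern: W-H-W-W-H-W-W (2-1-2-2-1-2-2 semitones)
Starting from D:
  D + 2 semitones → E
  E + 1 semitone → F
  F + 2 semitones → G
  G + 2 semitones → A
  A + 1 semitone → Bb
  Bb + 2 semitones → C
  C + 2 semitones → D
Scale: D E F G A Bb C
Degree 5 = A


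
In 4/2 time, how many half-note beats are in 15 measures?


Solution.
Time signature 4/2: the bottom number 2 means the half note gets one count
The top number 4 means 4 half-note beats per measure
Total = 4 × 15 measures
= 60 half-note beats


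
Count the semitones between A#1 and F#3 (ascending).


Working:
Absolute semitone position = octave×12 + chromatic position
A#1: 1×12 + 10 = 22
F#3: 3×12 + 6 = 42
Difference = 42 - 22 = 20
= 20 semitones


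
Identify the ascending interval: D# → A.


Step by step:
Letter names: D → A spans 5 letter names → a 5th
Semitones: D# → A = 6 half-steps
A 5th of 6 semitones is a diminished 5th
= diminished 5th


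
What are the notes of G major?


Let's work it out.
Major scale pattern: W-W-H-W-W-W-H (2-2-1-2-2-2-1 semitones)
Starting from G:
  G + 2 semitones → A
  A + 2 semitones → B
  B + 1 semitone → C
  C + 2 semitones → D
  D + 2 semitones → E
  E + 2 semitones → F#
  F# + 1 semitone → G
Scale = G A B C D E F#


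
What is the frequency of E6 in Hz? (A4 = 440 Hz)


f = 440 × 2^(n/12) where n = semitones from A4
E6: 19 semitones from A4
f = 440 × 2^(19/12)
f = 1318.51 Hz


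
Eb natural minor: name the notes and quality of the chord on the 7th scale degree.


Solution.
Eb natural minor scale: Eb F Gb Ab Bb Cb Db
Diatonic triad on degree 7 stacks scale notes 7, 2, 4: Db F Ab
Db→F = 4 semitones; Db→Ab = 7 semitones → major triad
= Db F Ab (major)
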